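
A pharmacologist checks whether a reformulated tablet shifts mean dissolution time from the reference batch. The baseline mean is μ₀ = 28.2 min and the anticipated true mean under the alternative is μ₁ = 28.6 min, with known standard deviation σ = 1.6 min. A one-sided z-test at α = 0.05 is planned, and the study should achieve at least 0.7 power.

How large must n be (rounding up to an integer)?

Standardized effect: d = |μ₁ − μ₀| / σ = |28.6 − 28.2| / 1.6 = 0.2500
For power 0.7 need Φ(δ − z_{0.05}) = 0.7, so δ = z_{0.05} + z_{0.30} = 1.645 + 0.524 = 2.169.
δ = d·√n ⇒ n = (δ/d)² = (2.169 / 0.2500)² = 75.29.
Rounding up, n = 76.

n = 76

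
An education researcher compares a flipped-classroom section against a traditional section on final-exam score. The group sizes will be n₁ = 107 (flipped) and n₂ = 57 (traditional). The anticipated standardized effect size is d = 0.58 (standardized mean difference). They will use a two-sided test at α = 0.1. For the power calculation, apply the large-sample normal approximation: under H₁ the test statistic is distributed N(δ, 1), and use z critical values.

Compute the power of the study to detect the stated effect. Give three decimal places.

Power ≈ 0.971

Noncentrality parameter: δ = d / √(1/n₁ + 1/n₂) = 0.58 / √(1/107 + 1/57) = 3.5370
Critical value for a two-sided test at α = 0.1: z_{α/2} = 1.645.
Power = Φ(δ − 1.645) + Φ(−δ − 1.645) = Φ(1.892) + Φ(-5.182) = 0.9708 + 0.0000 = 0.9708.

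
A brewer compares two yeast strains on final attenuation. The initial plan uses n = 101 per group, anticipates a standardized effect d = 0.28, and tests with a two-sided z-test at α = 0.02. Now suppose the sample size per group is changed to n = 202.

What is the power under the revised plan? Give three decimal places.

With n = 202 per group: δ = d·√(n/2) = 0.28 × √(202/2) = 2.8140. Critical value z_{0.01} = 2.326.
Revised power = Φ(δ − 2.326) + Φ(−δ − 2.326) = Φ(0.488) + Φ(-5.140) = 0.6871 + 0.0000 = 0.6871.

Power ≈ 0.687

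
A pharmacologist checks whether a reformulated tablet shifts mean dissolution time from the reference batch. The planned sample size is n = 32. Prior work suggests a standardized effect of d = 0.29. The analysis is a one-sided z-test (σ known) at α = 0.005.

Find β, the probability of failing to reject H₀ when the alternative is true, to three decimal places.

β ≈ 0.825

Noncentrality parameter: δ = d·√n = 0.29 × √32 = 1.6405
One-sided α = 0.005 → critical value z_{0.005} = 2.576.
Power = Φ(δ − 2.576) = Φ(-0.935) = 0.1748.
Type II error: β = 1 − power = 1 − 0.1748 = 0.8252.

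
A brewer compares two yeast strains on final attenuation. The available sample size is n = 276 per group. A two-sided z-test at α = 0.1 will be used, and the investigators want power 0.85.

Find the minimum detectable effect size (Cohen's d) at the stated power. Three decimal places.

Required noncentrality: δ = z_{0.05} + z_{0.15} = 1.645 + 1.036 = 2.681.
(Lower-tail contribution to power is negligible for δ > 0.)
δ = d·√(n/2) ⇒ d = δ/√(n/2) = 2.681/√(276/2) = 0.2282.

d ≈ 0.228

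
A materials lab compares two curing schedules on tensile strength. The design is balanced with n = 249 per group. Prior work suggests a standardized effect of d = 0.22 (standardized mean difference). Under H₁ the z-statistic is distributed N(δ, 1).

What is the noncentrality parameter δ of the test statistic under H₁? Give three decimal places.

δ = d·√(n/2) = 0.22 × √(249/2) = 2.4548

δ ≈ 2.455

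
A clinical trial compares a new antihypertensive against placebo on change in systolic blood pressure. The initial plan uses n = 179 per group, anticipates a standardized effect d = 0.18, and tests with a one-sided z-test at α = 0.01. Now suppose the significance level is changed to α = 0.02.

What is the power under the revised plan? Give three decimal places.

δ = d·√(n/2) = 0.18 × √(179/2) = 1.7029 (unchanged). New critical value: z_{0.02} = 2.054.
Revised power = Φ(δ − 2.054) = Φ(-0.351) = 0.3628.

Power ≈ 0.363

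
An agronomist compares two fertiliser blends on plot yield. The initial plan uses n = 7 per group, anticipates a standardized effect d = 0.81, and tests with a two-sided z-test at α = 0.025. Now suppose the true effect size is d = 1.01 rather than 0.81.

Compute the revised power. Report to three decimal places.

With d = 1.01: δ = d·√(n/2) = 1.01 × √(7/2) = 1.8895. Critical value z_{0.0125} = 2.241.
Revised power = Φ(δ − 2.241) + Φ(−δ − 2.241) = Φ(-0.352) + Φ(-4.131) = 0.3625 + 0.0000 = 0.3625.

Power ≈ 0.362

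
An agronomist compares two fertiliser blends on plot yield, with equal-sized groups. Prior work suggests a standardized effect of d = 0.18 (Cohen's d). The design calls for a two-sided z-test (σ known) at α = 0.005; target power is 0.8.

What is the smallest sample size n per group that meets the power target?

For power 0.8 need Φ(δ − z_{0.0025}) = 0.8, so δ = z_{0.0025} + z_{0.20} = 2.807 + 0.842 = 3.649.
(Ignoring the negligible lower-tail rejection probability gives the usual closed-form inversion.)
δ = d·√(n/2) ⇒ n = 2(δ/d)² = 2 × (3.649 / 0.18)² = 821.77.
Round up to the next whole unit.

n = 822 per group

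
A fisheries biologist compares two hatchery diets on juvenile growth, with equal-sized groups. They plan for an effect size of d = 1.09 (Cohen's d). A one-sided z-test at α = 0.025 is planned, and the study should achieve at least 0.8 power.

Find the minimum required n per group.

Set Φ(δ − 1.960) = 0.8; then δ − 1.960 = Φ⁻¹(0.8) = 0.842, giving δ = 2.802.
δ = d·√(n/2) ⇒ n = 2(δ/d)² = 2 × (2.802 / 1.09)² = 13.21.
Rounding up, n = 14 per group.

n = 14 per group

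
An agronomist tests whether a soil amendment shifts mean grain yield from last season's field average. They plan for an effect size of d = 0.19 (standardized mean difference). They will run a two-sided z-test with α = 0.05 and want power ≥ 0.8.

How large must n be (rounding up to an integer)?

Set Φ(δ − 1.960) = 0.8; then δ − 1.960 = Φ⁻¹(0.8) = 0.842, giving δ = 2.802.
(The Φ(−δ − z_{α/2}) term is vanishingly small for δ > 0 and is dropped in the standard sample-size formula.)
δ = d·√n ⇒ n = (δ/d)² = (2.802 / 0.19)² = 217.42.
Rounding up, n = 218.

n = 218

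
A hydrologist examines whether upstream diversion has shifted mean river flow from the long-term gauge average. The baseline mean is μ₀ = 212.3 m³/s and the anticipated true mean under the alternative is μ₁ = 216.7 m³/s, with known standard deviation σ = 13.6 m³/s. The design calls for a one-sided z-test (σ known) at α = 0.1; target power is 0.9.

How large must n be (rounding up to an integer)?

n = 63

Standardized effect: d = |μ₁ − μ₀| / σ = |216.7 − 212.3| / 13.6 = 0.3235
For power 0.9 need Φ(δ − z_{0.1}) = 0.9, so δ = z_{0.1} + z_{0.10} = 1.282 + 1.282 = 2.563.
δ = d·√n ⇒ n = (δ/d)² = (2.563 / 0.3235)² = 62.76.
Rounding up, n = 63.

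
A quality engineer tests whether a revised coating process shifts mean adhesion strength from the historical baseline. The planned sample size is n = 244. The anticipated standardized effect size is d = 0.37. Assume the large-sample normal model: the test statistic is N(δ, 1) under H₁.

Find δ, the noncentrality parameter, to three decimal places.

The noncentrality parameter scales effect size by the design's sample-size factor: δ = d·√n = 0.37 × √244 = 5.7796

δ ≈ 5.780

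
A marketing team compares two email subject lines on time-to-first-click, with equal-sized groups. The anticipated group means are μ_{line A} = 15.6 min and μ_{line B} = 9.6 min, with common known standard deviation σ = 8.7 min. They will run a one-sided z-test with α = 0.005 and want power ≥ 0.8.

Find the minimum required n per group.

n = 50 per group

Standardized effect: d = |μ_{line A} − μ_{line B}| / σ = |15.6 − 9.6| / 8.7 = 0.6897
For power 0.8 need Φ(δ − z_{0.005}) = 0.8, so δ = z_{0.005} + z_{0.20} = 2.576 + 0.842 = 3.417.
δ = d·√(n/2) ⇒ n = 2(δ/d)² = 2 × (3.417 / 0.6897)² = 49.11.
Round up to the next whole unit.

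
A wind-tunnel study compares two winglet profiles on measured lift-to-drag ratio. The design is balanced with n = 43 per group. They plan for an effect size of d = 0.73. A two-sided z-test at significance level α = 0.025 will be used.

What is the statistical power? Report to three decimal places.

Noncentrality parameter: δ = d·√(n/2) = 0.73 × √(43/2) = 3.3849
Critical value for a two-sided test at α = 0.025: z_{α/2} = 2.241.
Power = Φ(δ − 2.241) + Φ(−δ − 2.241) = Φ(1.143) + Φ(-5.626) = 0.8736 + 0.0000 = 0.8736.

Power ≈ 0.874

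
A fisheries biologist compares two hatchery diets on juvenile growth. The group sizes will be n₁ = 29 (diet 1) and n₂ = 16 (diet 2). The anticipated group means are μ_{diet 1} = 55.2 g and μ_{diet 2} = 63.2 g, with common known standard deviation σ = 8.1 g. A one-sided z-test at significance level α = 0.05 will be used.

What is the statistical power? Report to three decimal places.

Power ≈ 0.937

Standardized effect: d = |μ_{diet 1} − μ_{diet 2}| / σ = |55.2 − 63.2| / 8.1 = 0.9877
Noncentrality parameter: δ = d / √(1/n₁ + 1/n₂) = 0.9877 / √(1/29 + 1/16) = 3.1714
Critical value for a one-sided test at α = 0.05: z_α = 1.645.
Power = Φ(δ − 1.645) = Φ(1.527) = 0.9366.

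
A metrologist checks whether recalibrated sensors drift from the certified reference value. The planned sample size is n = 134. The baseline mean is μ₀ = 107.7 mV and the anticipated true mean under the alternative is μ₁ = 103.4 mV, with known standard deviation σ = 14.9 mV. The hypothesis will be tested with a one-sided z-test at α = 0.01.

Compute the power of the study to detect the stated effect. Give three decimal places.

Power ≈ 0.845

Standardized effect: d = |μ₁ − μ₀| / σ = |103.4 − 107.7| / 14.9 = 0.2886
Noncentrality parameter: δ = d·√n = 0.2886 × √134 = 3.3407
Critical value for a one-sided test at α = 0.01: z_α = 2.326.
Power = Φ(δ − 2.326) = Φ(1.014) = 0.8448.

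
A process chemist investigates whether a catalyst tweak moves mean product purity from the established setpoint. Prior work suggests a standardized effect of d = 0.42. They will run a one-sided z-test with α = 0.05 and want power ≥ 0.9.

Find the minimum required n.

Set Φ(δ − 1.645) = 0.9; then δ − 1.645 = Φ⁻¹(0.9) = 1.282, giving δ = 2.926.
δ = d·√n ⇒ n = (δ/d)² = (2.926 / 0.42)² = 48.55.
Rounding up, n = 49.

n = 49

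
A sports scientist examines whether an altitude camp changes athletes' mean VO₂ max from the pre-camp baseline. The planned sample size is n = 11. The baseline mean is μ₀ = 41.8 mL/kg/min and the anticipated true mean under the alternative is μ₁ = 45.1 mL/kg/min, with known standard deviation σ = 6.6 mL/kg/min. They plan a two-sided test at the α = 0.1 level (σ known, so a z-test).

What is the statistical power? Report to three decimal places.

Standardized effect: d = |μ₁ − μ₀| / σ = |45.1 − 41.8| / 6.6 = 0.5000
Noncentrality parameter: δ = d·√n = 0.5000 × √11 = 1.6583
Two-sided α = 0.1 → critical value z_{0.05} = 1.645.
Power = Φ(δ − 1.645) + Φ(−δ − 1.645) = Φ(0.013) + Φ(-3.303) = 0.5054 + 0.0005 = 0.5058.

Power ≈ 0.506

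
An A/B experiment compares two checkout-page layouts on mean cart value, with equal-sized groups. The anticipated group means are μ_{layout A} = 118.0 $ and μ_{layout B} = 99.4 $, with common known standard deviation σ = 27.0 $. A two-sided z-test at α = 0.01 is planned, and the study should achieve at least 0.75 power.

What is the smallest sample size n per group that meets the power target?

n = 45 per group

Standardized effect: d = |μ_{layout A} − μ_{layout B}| / σ = |118.0 − 99.4| / 27.0 = 0.6889
Set Φ(δ − 2.576) = 0.75; then δ − 2.576 = Φ⁻¹(0.75) = 0.674, giving δ = 3.250.
(Ignoring the negligible lower-tail rejection probability gives the usual closed-form inversion.)
δ = d·√(n/2) ⇒ n = 2(δ/d)² = 2 × (3.250 / 0.6889)² = 44.52.
Round up to the next whole unit.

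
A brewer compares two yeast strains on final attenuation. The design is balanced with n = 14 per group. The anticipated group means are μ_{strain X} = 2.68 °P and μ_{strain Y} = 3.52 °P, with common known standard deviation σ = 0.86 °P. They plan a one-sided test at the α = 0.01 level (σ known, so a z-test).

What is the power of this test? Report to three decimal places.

Standardized effect: d = |μ_{strain X} − μ_{strain Y}| / σ = |2.68 − 3.52| / 0.86 = 0.9767
Noncentrality parameter: δ = d·√(n/2) = 0.9767 × √(14/2) = 2.5842
One-sided α = 0.01 → critical value z_{0.01} = 2.326.
Power = P(Z > 2.326 − δ) = Φ(0.258) = 0.6017.

Power ≈ 0.602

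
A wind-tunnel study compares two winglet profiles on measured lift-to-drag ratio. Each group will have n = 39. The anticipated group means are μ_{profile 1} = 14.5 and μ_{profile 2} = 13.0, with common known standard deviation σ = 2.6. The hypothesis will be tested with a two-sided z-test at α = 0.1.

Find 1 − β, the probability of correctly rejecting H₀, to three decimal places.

Power ≈ 0.817

Standardized effect: d = |μ_{profile 1} − μ_{profile 2}| / σ = |14.5 − 13.0| / 2.6 = 0.5769
Noncentrality parameter: δ = d·√(n/2) = 0.5769 × √(39/2) = 2.5476
Critical value for a two-sided test at α = 0.1: z_{α/2} = 1.645.
Power = Φ(δ − 1.645) + Φ(−δ − 1.645) = Φ(0.903) + Φ(-4.192) = 0.8167 + 0.0000 = 0.8167.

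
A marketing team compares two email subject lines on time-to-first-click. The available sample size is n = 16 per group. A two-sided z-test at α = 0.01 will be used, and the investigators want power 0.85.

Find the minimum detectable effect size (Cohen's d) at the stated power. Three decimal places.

d ≈ 1.277

Need Φ(δ − 2.576) = 0.85, so δ = 2.576 + 1.036 = 3.612.
(The second rejection-region term Φ(−δ − z_{α/2}) is negligible and dropped.)
δ = d·√(n/2) ⇒ d = δ/√(n/2) = 3.612/√(16/2) = 1.2771.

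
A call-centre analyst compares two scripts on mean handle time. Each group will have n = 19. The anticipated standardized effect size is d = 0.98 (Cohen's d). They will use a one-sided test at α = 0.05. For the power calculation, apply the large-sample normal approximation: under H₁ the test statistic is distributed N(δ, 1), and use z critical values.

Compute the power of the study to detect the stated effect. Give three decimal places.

Power ≈ 0.916

Noncentrality parameter: δ = d·√(n/2) = 0.98 × √(19/2) = 3.0206
Critical value for a one-sided test at α = 0.05: z_α = 1.645.
Power = P(Z > 1.645 − δ) = Φ(1.376) = 0.9155.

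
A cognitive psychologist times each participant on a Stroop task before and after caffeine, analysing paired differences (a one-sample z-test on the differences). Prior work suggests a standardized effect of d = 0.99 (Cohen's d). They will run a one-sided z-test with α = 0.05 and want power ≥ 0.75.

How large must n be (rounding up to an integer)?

n = 6

Set Φ(δ − 1.645) = 0.75; then δ − 1.645 = Φ⁻¹(0.75) = 0.674, giving δ = 2.319.
δ = d·√n ⇒ n = (δ/d)² = (2.319 / 0.99)² = 5.49.
Rounding up, n = 6.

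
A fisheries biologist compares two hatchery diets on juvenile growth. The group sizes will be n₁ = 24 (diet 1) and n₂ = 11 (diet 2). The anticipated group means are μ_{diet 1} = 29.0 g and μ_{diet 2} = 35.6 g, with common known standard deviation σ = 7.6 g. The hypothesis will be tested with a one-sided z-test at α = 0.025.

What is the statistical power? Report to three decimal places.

Power ≈ 0.665

Standardized effect: d = |μ_{diet 1} − μ_{diet 2}| / σ = |29.0 − 35.6| / 7.6 = 0.8684
Noncentrality parameter: δ = d / √(1/n₁ + 1/n₂) = 0.8684 / √(1/24 + 1/11) = 2.3851
One-sided α = 0.025 → critical value z_{0.025} = 1.960.
Power = Φ(δ − 1.960) = Φ(0.425) = 0.6646.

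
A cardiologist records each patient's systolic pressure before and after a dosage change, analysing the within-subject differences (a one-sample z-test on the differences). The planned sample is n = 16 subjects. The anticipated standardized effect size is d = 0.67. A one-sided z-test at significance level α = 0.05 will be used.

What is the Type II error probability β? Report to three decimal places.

Noncentrality parameter: δ = d·√n = 0.67 × √16 = 2.6800
Critical value for a one-sided test at α = 0.05: z_α = 1.645.
Power = Φ(δ − 1.645) = Φ(1.035) = 0.8497.
Type II error: β = 1 − power = 1 − 0.8497 = 0.1503.

β ≈ 0.150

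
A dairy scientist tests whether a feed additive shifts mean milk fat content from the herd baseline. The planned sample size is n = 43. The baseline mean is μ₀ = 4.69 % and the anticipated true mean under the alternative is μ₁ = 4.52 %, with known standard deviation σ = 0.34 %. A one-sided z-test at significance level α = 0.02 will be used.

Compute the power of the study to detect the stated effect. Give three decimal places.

Power ≈ 0.890

Standardized effect: d = |μ₁ − μ₀| / σ = |4.52 − 4.69| / 0.34 = 0.5000
Noncentrality parameter: δ = d·√n = 0.5000 × √43 = 3.2787
Critical value for a one-sided test at α = 0.02: z_α = 2.054.
Power = P(Z > 2.054 − δ) = Φ(1.225) = 0.8897.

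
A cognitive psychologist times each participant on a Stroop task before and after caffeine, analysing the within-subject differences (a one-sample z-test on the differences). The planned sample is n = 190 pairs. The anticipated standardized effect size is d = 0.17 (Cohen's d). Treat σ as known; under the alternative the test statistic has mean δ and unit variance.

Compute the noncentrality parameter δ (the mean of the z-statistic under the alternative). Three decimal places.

δ = d·√n = 0.17 × √190 = 2.3433

δ ≈ 2.343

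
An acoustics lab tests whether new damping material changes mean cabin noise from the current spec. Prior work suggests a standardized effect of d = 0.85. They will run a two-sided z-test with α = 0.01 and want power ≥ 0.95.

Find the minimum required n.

n = 25

For power 0.95 need Φ(δ − z_{0.005}) = 0.95, so δ = z_{0.005} + z_{0.05} = 2.576 + 1.645 = 4.221.
(For δ > 0 the lower-tail rejection region contributes negligibly to power, so the one-term inversion is standard.)
δ = d·√n ⇒ n = (δ/d)² = (4.221 / 0.85)² = 24.66.
Rounding up, n = 25.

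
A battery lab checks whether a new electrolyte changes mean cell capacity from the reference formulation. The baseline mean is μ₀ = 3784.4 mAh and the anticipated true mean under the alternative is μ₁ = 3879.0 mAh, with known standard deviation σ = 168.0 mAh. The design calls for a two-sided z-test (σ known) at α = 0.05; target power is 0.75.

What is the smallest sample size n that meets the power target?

Standardized effect: d = |μ₁ − μ₀| / σ = |3879.0 − 3784.4| / 168.0 = 0.5631
For power 0.75 need Φ(δ − z_{0.025}) = 0.75, so δ = z_{0.025} + z_{0.25} = 1.960 + 0.674 = 2.634.
(For δ > 0 the lower-tail rejection region contributes negligibly to power, so the one-term inversion is standard.)
δ = d·√n ⇒ n = (δ/d)² = (2.634 / 0.5631)² = 21.89.
Round up to the next whole unit.

n = 22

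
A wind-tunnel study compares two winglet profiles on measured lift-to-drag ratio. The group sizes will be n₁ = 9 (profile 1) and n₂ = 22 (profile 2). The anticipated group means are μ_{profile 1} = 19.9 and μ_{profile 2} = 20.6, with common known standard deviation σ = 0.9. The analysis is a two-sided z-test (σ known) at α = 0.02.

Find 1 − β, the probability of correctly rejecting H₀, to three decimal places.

Power ≈ 0.359

Standardized effect: d = |μ_{profile 1} − μ_{profile 2}| / σ = |19.9 − 20.6| / 0.9 = 0.7778
Noncentrality parameter: δ = d / √(1/n₁ + 1/n₂) = 0.7778 / √(1/9 + 1/22) = 1.9657
Two-sided α = 0.02 → critical value z_{0.01} = 2.326.
Power = Φ(δ − 2.326) + Φ(−δ − 2.326) = Φ(-0.361) + Φ(-4.292) = 0.3592 + 0.0000 = 0.3592.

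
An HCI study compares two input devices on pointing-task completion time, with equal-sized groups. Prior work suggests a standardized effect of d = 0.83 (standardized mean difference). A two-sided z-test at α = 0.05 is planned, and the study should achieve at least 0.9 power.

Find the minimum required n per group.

Set Φ(δ − 1.960) = 0.9; then δ − 1.960 = Φ⁻¹(0.9) = 1.282, giving δ = 3.242.
(For δ > 0 the lower-tail rejection region contributes negligibly to power, so the one-term inversion is standard.)
δ = d·√(n/2) ⇒ n = 2(δ/d)² = 2 × (3.242 / 0.83)² = 30.50.
Round up to the next whole unit.

n = 31 per group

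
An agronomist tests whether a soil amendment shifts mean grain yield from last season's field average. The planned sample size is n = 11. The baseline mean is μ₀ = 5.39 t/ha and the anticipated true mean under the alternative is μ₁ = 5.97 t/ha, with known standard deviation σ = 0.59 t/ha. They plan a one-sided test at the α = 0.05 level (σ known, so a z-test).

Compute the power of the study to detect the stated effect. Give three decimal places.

Power ≈ 0.947

Standardized effect: d = |μ₁ − μ₀| / σ = |5.97 − 5.39| / 0.59 = 0.9831
Noncentrality parameter: δ = d·√n = 0.9831 × √11 = 3.2604
Critical value for a one-sided test at α = 0.05: z_α = 1.645.
Power = P(Z > 1.645 − δ) = Φ(1.616) = 0.9469.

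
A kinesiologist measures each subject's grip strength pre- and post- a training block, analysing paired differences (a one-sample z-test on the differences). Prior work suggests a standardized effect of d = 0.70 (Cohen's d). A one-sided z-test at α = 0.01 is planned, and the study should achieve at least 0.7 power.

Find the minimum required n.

Set Φ(δ − 2.326) = 0.7; then δ − 2.326 = Φ⁻¹(0.7) = 0.524, giving δ = 2.851.
δ = d·√n ⇒ n = (δ/d)² = (2.851 / 0.70)² = 16.59.
Round up to the next whole unit.

n = 17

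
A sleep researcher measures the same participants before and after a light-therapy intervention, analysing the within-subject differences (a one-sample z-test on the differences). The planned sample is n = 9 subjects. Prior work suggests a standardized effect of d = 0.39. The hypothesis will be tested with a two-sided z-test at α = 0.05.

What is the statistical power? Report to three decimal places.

Power ≈ 0.216

Noncentrality parameter: δ = d·√n = 0.39 × √9 = 1.1700
Critical value for a two-sided test at α = 0.05: z_{α/2} = 1.960.
Power = Φ(δ − 1.960) + Φ(−δ − 1.960) = Φ(-0.790) + Φ(-3.130) = 0.2148 + 0.0009 = 0.2156.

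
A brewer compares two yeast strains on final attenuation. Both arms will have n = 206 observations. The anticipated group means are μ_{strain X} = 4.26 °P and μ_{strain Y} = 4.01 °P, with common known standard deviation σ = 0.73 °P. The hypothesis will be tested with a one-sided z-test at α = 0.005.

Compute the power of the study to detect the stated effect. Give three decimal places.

Standardized effect: d = |μ_{strain X} − μ_{strain Y}| / σ = |4.26 − 4.01| / 0.73 = 0.3425
Noncentrality parameter: δ = d·√(n/2) = 0.3425 × √(206/2) = 3.4756
Critical value for a one-sided test at α = 0.005: z_α = 2.576.
Power = P(Z > 2.576 − δ) = Φ(0.900) = 0.8159.

Power ≈ 0.816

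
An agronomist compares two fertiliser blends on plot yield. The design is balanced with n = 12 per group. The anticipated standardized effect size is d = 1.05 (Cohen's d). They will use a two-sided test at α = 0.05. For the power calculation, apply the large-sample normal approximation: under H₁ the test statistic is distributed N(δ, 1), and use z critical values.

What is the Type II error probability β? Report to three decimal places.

Noncentrality parameter: δ = d·√(n/2) = 1.05 × √(12/2) = 2.5720
Two-sided α = 0.05 → critical value z_{0.025} = 1.960.
Power = Φ(δ − 1.960) + Φ(−δ − 1.960) = Φ(0.612) + Φ(-4.532) = 0.7297 + 0.0000 = 0.7297.
Type II error: β = 1 − power = 1 − 0.7297 = 0.2703.

β ≈ 0.270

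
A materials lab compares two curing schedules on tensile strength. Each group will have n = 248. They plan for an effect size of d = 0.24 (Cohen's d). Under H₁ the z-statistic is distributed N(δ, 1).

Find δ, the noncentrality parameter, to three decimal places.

δ ≈ 2.673

δ = d·√(n/2) = 0.24 × √(248/2) = 2.6725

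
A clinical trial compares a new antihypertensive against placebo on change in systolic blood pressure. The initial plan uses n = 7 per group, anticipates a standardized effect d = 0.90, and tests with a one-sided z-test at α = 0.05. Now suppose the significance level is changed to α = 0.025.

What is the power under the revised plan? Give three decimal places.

δ = d·√(n/2) = 0.90 × √(7/2) = 1.6837 (unchanged). New critical value: z_{0.025} = 1.960.
Revised power = P(Z > 1.960 − δ) = Φ(-0.276) = 0.3912.

Power ≈ 0.391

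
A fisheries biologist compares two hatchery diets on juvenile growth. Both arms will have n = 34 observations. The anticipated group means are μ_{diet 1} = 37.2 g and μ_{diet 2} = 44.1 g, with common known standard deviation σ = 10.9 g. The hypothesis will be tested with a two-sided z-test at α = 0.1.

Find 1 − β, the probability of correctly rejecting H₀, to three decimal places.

Standardized effect: d = |μ_{diet 1} − μ_{diet 2}| / σ = |37.2 − 44.1| / 10.9 = 0.6330
Noncentrality parameter: δ = d·√(n/2) = 0.6330 × √(34/2) = 2.6100
Two-sided α = 0.1 → critical value z_{0.05} = 1.645.
Power = Φ(δ − 1.645) + Φ(−δ − 1.645) = Φ(0.965) + Φ(-4.255) = 0.8328 + 0.0000 = 0.8328.

Power ≈ 0.833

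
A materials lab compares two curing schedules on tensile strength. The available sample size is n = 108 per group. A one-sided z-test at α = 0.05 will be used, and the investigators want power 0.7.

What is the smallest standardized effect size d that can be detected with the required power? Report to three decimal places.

d ≈ 0.295

Required noncentrality: δ = z_{0.05} + z_{0.30} = 1.645 + 0.524 = 2.169.
δ = d·√(n/2) ⇒ d = δ/√(n/2) = 2.169/√(108/2) = 0.2952.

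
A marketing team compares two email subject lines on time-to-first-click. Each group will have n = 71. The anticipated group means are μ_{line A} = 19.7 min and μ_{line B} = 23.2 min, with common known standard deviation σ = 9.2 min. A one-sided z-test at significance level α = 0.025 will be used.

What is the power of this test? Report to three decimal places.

Power ≈ 0.620

Standardized effect: d = |μ_{line A} − μ_{line B}| / σ = |19.7 − 23.2| / 9.2 = 0.3804
Noncentrality parameter: δ = d·√(n/2) = 0.3804 × √(71/2) = 2.2667
Critical value for a one-sided test at α = 0.025: z_α = 1.960.
Power = P(Z > 1.960 − δ) = Φ(0.307) = 0.6205.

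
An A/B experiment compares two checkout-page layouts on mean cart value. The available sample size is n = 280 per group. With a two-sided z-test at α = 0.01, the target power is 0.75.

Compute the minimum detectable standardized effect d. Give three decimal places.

d ≈ 0.275

Need Φ(δ − 2.576) = 0.75, so δ = 2.576 + 0.674 = 3.250.
(The second rejection-region term Φ(−δ − z_{α/2}) is negligible and dropped.)
δ = d·√(n/2) ⇒ d = δ/√(n/2) = 3.250/√(280/2) = 0.2747.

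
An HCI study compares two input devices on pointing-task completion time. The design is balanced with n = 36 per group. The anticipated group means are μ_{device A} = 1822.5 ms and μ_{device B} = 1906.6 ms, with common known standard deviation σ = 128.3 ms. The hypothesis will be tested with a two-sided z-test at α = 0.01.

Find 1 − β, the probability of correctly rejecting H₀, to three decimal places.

Power ≈ 0.581

Standardized effect: d = |μ_{device A} − μ_{device B}| / σ = |1822.5 − 1906.6| / 128.3 = 0.6555
Noncentrality parameter: δ = d·√(n/2) = 0.6555 × √(36/2) = 2.7810
Two-sided α = 0.01 → critical value z_{0.005} = 2.576.
Power = Φ(δ − 2.576) + Φ(−δ − 2.576) = Φ(0.205) + Φ(-5.357) = 0.5813 + 0.0000 = 0.5813.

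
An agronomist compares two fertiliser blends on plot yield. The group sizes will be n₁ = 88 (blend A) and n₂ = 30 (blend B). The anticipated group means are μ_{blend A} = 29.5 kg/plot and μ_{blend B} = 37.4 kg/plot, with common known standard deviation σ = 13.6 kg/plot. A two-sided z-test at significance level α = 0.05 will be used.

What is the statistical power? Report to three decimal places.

Standardized effect: d = |μ_{blend A} − μ_{blend B}| / σ = |29.5 − 37.4| / 13.6 = 0.5809
Noncentrality parameter: δ = d / √(1/n₁ + 1/n₂) = 0.5809 / √(1/88 + 1/30) = 2.7476
Two-sided α = 0.05 → critical value z_{0.025} = 1.960.
Power = Φ(δ − 1.960) + Φ(−δ − 1.960) = Φ(0.788) + Φ(-4.708) = 0.7845 + 0.0000 = 0.7845.

Power ≈ 0.785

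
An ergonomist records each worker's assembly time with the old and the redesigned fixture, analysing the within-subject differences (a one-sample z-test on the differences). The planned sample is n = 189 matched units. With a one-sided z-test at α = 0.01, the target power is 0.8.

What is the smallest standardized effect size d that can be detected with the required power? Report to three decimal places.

Need Φ(δ − 2.326) = 0.8, so δ = 2.326 + 0.842 = 3.168.
δ = d·√n ⇒ d = δ/√n = 3.168/√189 = 0.2304.

d ≈ 0.230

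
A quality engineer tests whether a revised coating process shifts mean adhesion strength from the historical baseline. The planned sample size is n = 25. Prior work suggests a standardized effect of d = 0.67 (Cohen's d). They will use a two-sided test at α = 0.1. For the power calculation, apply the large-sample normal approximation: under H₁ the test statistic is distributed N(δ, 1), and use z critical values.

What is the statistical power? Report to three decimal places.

Noncentrality parameter: δ = d·√n = 0.67 × √25 = 3.3500
Critical value for a two-sided test at α = 0.1: z_{α/2} = 1.645.
Power = Φ(δ − 1.645) + Φ(−δ − 1.645) = Φ(1.705) + Φ(-4.995) = 0.9559 + 0.0000 = 0.9559.

Power ≈ 0.956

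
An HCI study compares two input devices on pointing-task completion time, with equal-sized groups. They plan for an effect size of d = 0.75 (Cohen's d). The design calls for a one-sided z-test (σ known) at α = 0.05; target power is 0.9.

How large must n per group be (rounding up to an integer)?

n = 31 per group

For power 0.9 need Φ(δ − z_{0.05}) = 0.9, so δ = z_{0.05} + z_{0.10} = 1.645 + 1.282 = 2.926.
δ = d·√(n/2) ⇒ n = 2(δ/d)² = 2 × (2.926 / 0.75)² = 30.45.
Rounding up, n = 31 per group.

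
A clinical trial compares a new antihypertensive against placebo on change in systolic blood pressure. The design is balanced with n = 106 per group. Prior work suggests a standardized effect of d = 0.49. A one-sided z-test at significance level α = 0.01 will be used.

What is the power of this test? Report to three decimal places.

Power ≈ 0.893

Noncentrality parameter: δ = d·√(n/2) = 0.49 × √(106/2) = 3.5673
Critical value for a one-sided test at α = 0.01: z_α = 2.326.
Power = P(Z > 2.326 − δ) = Φ(1.241) = 0.8927.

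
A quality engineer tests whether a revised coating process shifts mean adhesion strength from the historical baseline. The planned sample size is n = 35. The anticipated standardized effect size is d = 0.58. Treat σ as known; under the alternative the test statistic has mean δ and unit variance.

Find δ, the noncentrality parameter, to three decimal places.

δ = d·√n = 0.58 × √35 = 3.4313

δ ≈ 3.431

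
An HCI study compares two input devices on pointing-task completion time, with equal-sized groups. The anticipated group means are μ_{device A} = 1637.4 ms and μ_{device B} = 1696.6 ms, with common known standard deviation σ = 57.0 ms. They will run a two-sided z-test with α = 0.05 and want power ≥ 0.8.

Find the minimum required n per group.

Standardized effect: d = |μ_{device A} − μ_{device B}| / σ = |1637.4 − 1696.6| / 57.0 = 1.0386
Set Φ(δ − 1.960) = 0.8; then δ − 1.960 = Φ⁻¹(0.8) = 0.842, giving δ = 2.802.
(The Φ(−δ − z_{α/2}) term is vanishingly small for δ > 0 and is dropped in the standard sample-size formula.)
δ = d·√(n/2) ⇒ n = 2(δ/d)² = 2 × (2.802 / 1.0386)² = 14.55.
Round up to the next whole unit.

n = 15 per group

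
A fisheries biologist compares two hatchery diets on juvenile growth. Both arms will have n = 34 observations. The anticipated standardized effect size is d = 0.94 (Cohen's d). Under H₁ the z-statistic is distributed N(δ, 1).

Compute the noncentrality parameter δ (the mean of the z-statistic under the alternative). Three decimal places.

δ = d·√(n/2) = 0.94 × √(34/2) = 3.8757

δ ≈ 3.876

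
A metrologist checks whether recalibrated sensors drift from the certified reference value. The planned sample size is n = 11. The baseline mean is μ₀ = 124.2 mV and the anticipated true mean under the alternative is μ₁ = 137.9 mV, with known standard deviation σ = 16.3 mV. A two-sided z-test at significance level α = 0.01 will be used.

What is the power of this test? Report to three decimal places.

Standardized effect: d = |μ₁ − μ₀| / σ = |137.9 − 124.2| / 16.3 = 0.8405
Noncentrality parameter: δ = d·√n = 0.8405 × √11 = 2.7876
Critical value for a two-sided test at α = 0.01: z_{α/2} = 2.576.
Power = Φ(δ − 2.576) + Φ(−δ − 2.576) = Φ(0.212) + Φ(-5.363) = 0.5839 + 0.0000 = 0.5839.

Power ≈ 0.584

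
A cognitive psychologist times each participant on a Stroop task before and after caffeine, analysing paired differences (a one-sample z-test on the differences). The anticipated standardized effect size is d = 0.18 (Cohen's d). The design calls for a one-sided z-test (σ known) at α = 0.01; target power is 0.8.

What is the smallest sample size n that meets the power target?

For power 0.8 need Φ(δ − z_{0.01}) = 0.8, so δ = z_{0.01} + z_{0.20} = 2.326 + 0.842 = 3.168.
δ = d·√n ⇒ n = (δ/d)² = (3.168 / 0.18)² = 309.75.
Round up to the next whole unit.

n = 310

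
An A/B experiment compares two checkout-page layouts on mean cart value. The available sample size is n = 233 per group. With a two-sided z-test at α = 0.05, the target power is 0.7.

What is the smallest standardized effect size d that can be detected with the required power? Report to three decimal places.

d ≈ 0.230

Required noncentrality: δ = z_{0.025} + z_{0.30} = 1.960 + 0.524 = 2.484.
(The second rejection-region term Φ(−δ − z_{α/2}) is negligible and dropped.)
δ = d·√(n/2) ⇒ d = δ/√(n/2) = 2.484/√(233/2) = 0.2302.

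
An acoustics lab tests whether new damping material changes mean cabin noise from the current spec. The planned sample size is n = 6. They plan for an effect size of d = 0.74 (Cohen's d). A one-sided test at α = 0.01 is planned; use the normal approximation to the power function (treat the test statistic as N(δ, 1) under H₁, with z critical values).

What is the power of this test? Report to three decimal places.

Noncentrality parameter: δ = d·√n = 0.74 × √6 = 1.8126
Critical value for a one-sided test at α = 0.01: z_α = 2.326.
Power = P(Z > 2.326 − δ) = Φ(-0.514) = 0.3037.

Power ≈ 0.304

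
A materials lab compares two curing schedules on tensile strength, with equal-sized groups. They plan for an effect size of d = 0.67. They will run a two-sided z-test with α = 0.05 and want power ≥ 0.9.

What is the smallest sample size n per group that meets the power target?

n = 47 per group

Set Φ(δ − 1.960) = 0.9; then δ − 1.960 = Φ⁻¹(0.9) = 1.282, giving δ = 3.242.
(Ignoring the negligible lower-tail rejection probability gives the usual closed-form inversion.)
δ = d·√(n/2) ⇒ n = 2(δ/d)² = 2 × (3.242 / 0.67)² = 46.81.
Rounding up, n = 47 per group.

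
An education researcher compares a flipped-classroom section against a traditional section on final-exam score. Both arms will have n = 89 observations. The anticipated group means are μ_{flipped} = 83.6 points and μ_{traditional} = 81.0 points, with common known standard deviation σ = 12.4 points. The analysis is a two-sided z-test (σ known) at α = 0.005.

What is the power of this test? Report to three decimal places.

Standardized effect: d = |μ_{flipped} − μ_{traditional}| / σ = |83.6 − 81.0| / 12.4 = 0.2097
Noncentrality parameter: δ = d·√(n/2) = 0.2097 × √(89/2) = 1.3987
Two-sided α = 0.005 → critical value z_{0.0025} = 2.807.
Power = Φ(δ − 2.807) + Φ(−δ − 2.807) = Φ(-1.408) + Φ(-4.206) = 0.0795 + 0.0000 = 0.0795.

Power ≈ 0.080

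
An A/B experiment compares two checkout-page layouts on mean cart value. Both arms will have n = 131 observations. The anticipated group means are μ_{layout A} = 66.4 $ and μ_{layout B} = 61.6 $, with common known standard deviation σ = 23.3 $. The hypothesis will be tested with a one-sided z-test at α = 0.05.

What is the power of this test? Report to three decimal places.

Standardized effect: d = |μ_{layout A} − μ_{layout B}| / σ = |66.4 − 61.6| / 23.3 = 0.2060
Noncentrality parameter: λ = d·√(n/2) = 0.2060 × √(131/2) = 1.6673
One-sided α = 0.05 → critical value z_{0.05} = 1.645.
Power = Φ(λ − 1.645) = Φ(0.022) = 0.5089.

Power ≈ 0.509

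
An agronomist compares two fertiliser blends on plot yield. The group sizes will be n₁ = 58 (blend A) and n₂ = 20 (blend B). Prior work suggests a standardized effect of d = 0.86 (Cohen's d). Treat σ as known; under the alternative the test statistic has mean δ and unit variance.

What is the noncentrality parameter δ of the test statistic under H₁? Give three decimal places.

δ = d / √(1/n₁ + 1/n₂) = 0.86 / √(1/58 + 1/20) = 3.3165

δ ≈ 3.317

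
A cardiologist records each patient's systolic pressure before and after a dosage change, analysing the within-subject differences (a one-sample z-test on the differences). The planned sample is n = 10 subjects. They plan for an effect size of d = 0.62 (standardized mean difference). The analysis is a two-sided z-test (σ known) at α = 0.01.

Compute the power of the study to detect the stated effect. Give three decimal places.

Power ≈ 0.269

Noncentrality parameter: δ = d·√n = 0.62 × √10 = 1.9606
Two-sided α = 0.01 → critical value z_{0.005} = 2.576.
Power = Φ(δ − 2.576) + Φ(−δ − 2.576) = Φ(-0.615) + Φ(-4.536) = 0.2692 + 0.0000 = 0.2692.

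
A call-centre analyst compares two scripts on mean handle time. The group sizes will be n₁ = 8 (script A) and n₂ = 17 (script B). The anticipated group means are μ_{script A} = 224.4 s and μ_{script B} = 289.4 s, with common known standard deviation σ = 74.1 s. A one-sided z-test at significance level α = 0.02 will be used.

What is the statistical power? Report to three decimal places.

Power ≈ 0.497

Standardized effect: d = |μ_{script A} − μ_{script B}| / σ = |224.4 − 289.4| / 74.1 = 0.8772
Noncentrality parameter: δ = d / √(1/n₁ + 1/n₂) = 0.8772 / √(1/8 + 1/17) = 2.0459
Critical value for a one-sided test at α = 0.02: z_α = 2.054.
Power = Φ(δ − 2.054) = Φ(-0.008) = 0.4969.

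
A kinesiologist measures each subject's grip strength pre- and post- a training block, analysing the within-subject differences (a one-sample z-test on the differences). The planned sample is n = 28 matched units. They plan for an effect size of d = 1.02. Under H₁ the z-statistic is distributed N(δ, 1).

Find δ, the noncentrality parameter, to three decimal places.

δ ≈ 5.397

δ = d·√n = 1.02 × √28 = 5.3973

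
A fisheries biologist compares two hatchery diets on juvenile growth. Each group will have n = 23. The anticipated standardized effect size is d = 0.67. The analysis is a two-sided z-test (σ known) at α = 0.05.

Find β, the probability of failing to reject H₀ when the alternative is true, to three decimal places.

β ≈ 0.377

Noncentrality parameter: δ = d·√(n/2) = 0.67 × √(23/2) = 2.2721
Critical value for a two-sided test at α = 0.05: z_{α/2} = 1.960.
Power = Φ(δ − 1.960) + Φ(−δ − 1.960) = Φ(0.312) + Φ(-4.232) = 0.6225 + 0.0000 = 0.6225.
Type II error: β = 1 − power = 1 − 0.6225 = 0.3775.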